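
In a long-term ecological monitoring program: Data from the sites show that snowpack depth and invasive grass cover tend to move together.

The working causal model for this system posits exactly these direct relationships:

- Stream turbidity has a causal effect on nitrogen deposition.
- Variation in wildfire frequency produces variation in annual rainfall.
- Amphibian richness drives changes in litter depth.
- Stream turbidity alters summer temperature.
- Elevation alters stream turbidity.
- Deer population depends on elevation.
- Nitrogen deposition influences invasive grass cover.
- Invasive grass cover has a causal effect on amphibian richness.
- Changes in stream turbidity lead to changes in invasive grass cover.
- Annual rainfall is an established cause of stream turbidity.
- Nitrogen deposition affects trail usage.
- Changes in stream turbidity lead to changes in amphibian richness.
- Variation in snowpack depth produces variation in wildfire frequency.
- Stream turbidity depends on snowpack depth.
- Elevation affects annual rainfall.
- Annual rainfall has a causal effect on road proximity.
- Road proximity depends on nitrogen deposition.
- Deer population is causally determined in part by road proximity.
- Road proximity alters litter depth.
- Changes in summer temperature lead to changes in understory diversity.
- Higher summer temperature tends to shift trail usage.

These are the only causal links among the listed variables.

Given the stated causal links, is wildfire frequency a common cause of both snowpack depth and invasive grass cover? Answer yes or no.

no

Wildfire frequency has no stated causal path to snowpack depth. A confounder must cause both variables, so wildfire frequency does not qualify.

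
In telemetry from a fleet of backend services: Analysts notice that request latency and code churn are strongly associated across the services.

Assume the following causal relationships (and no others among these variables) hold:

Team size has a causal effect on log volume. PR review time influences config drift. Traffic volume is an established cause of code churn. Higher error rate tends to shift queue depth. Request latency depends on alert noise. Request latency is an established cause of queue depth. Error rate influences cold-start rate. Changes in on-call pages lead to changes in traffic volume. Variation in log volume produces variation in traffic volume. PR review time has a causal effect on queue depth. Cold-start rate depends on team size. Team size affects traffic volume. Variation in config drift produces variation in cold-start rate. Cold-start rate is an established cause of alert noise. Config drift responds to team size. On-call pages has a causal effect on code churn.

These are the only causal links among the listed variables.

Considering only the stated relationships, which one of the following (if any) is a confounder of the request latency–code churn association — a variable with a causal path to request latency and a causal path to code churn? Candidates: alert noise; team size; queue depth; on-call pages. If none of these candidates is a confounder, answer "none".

team size

Team size causes request latency (team size → cold-start rate → alert noise → request latency) and also causes code churn (team size → traffic volume → code churn); it is a common cause of both.
Each of the other candidates lacks a causal path to at least one of request latency and code churn, so they do not confound the relationship.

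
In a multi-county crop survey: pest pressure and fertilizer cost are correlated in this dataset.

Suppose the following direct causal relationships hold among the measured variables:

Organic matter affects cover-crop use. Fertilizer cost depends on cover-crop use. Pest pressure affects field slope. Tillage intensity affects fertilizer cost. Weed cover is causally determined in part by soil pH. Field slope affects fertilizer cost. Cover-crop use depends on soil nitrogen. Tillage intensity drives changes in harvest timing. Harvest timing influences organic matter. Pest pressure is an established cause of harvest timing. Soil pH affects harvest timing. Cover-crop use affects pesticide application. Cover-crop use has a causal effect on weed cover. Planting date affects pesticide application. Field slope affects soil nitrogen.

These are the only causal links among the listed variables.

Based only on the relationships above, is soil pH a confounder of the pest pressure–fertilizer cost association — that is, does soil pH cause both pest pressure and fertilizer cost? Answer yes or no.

no

Soil pH has no stated causal path to pest pressure. A confounder must cause both variables, so soil pH does not qualify.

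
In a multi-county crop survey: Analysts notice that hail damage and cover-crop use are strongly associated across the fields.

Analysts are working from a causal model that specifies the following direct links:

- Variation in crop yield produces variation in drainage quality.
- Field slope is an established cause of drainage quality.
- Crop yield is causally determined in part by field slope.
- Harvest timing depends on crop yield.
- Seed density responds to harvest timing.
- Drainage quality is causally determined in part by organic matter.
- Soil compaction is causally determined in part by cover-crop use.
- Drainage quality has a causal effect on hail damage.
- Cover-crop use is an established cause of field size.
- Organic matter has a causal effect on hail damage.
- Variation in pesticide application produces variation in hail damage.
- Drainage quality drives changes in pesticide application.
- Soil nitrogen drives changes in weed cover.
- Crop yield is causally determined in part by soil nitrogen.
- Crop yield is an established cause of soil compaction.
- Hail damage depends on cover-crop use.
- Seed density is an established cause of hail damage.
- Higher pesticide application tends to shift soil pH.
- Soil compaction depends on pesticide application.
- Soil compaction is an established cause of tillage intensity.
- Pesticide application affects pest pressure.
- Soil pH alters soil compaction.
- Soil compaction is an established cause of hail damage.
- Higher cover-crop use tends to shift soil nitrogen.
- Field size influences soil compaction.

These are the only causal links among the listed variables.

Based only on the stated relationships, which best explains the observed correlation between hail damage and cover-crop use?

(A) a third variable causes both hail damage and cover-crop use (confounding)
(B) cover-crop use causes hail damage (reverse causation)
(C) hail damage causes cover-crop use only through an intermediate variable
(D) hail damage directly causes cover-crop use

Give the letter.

The stated link runs cover-crop use → hail damage; hail damage has no causal path to cover-crop use. No variable causes both, so confounding is ruled out. The correlation reflects reverse causation.

B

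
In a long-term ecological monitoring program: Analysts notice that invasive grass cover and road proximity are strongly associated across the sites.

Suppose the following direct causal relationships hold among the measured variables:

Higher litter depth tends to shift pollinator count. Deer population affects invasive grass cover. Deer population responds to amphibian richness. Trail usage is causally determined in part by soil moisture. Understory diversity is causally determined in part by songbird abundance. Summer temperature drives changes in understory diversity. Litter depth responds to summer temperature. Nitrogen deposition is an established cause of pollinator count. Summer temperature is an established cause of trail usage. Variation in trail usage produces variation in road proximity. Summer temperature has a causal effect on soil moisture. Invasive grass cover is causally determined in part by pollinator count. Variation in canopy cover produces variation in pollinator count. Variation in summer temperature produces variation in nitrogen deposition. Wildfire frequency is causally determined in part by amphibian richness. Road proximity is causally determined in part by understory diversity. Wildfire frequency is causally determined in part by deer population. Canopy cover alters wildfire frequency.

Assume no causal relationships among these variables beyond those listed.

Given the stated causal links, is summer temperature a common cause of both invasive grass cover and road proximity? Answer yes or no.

Summer temperature has a causal path to invasive grass cover (summer temperature → litter depth → pollinator count → invasive grass cover) and to road proximity (summer temperature → trail usage → road proximity), so it is a common cause of both — a confounder.

yes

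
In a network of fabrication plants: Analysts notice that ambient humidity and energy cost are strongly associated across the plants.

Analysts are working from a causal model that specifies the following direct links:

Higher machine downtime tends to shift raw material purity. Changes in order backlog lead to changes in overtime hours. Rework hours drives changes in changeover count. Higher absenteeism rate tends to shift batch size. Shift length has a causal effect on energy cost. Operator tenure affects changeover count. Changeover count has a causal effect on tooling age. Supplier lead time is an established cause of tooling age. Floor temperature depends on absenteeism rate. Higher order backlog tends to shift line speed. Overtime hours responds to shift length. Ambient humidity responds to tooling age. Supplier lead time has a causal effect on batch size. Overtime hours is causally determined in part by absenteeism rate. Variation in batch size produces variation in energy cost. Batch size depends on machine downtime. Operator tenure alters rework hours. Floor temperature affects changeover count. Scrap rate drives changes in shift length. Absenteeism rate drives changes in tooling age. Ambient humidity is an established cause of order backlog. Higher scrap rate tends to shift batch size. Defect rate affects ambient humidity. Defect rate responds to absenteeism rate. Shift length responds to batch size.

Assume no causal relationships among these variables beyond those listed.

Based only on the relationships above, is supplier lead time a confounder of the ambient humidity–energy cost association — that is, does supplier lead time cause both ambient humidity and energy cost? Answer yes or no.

yes

Supplier lead time has a causal path to ambient humidity (supplier lead time → tooling age → ambient humidity) and to energy cost (supplier lead time → batch size → energy cost), so it is a common cause of both — a confounder.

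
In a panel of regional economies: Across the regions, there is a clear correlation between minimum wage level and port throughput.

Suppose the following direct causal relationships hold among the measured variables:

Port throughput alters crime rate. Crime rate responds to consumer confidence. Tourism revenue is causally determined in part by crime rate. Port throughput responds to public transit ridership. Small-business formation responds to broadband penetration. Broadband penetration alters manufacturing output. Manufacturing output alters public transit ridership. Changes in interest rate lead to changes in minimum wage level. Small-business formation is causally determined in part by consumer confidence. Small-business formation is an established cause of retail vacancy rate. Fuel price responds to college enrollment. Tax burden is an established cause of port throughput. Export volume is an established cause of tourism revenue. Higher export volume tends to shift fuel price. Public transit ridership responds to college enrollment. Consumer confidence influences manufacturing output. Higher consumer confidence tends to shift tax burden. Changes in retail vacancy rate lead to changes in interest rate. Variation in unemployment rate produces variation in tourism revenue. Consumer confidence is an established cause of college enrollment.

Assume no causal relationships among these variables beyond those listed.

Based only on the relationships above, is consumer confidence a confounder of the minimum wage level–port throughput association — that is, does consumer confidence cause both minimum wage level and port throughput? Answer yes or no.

yes

Consumer confidence has a causal path to minimum wage level (consumer confidence → small-business formation → retail vacancy rate → interest rate → minimum wage level) and to port throughput (consumer confidence → tax burden → port throughput), so it is a common cause of both — a confounder.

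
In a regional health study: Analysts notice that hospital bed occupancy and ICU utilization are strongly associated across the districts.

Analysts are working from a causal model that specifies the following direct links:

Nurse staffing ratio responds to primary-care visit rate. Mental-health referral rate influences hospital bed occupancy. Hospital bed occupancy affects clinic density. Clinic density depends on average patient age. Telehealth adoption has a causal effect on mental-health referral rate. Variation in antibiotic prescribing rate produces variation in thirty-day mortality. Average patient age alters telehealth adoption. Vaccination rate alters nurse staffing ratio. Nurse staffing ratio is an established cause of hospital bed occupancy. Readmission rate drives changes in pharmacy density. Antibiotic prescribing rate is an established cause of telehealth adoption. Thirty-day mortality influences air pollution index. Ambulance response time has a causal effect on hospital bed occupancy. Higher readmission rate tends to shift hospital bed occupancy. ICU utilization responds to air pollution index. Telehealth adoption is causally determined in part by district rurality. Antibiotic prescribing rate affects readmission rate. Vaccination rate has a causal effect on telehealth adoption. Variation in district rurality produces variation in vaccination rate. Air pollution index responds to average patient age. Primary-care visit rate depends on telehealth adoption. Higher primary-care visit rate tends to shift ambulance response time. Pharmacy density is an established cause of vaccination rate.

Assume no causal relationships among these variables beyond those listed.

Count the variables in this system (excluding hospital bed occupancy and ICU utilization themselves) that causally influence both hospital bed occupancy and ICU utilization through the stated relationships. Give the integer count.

2

The common causes are: antibiotic prescribing rate (to hospital bed occupancy via antibiotic prescribing rate → readmission rate → hospital bed occupancy; to ICU utilization via antibiotic prescribing rate → thirty-day mortality → air pollution index → ICU utilization); average patient age (to hospital bed occupancy via average patient age → telehealth adoption → mental-health referral rate → hospital bed occupancy; to ICU utilization via average patient age → air pollution index → ICU utilization).
Every other variable lacks a causal path to at least one of hospital bed occupancy and ICU utilization.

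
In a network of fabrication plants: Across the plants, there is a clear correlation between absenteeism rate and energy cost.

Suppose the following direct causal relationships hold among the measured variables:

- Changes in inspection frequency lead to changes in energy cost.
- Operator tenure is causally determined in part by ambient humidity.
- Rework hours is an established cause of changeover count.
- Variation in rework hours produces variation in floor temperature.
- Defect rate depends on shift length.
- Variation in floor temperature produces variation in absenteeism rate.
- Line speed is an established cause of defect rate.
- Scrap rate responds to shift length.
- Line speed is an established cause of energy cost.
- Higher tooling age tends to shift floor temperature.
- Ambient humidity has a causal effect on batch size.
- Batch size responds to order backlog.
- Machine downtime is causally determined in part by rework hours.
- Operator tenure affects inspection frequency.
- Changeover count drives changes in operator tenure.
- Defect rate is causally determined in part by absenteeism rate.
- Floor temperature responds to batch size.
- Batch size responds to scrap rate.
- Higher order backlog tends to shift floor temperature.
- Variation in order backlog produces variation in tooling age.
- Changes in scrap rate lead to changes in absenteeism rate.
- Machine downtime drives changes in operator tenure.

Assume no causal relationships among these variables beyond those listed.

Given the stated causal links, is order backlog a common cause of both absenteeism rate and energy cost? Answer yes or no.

Order backlog has no stated causal path to energy cost. A confounder must cause both variables, so order backlog does not qualify.

no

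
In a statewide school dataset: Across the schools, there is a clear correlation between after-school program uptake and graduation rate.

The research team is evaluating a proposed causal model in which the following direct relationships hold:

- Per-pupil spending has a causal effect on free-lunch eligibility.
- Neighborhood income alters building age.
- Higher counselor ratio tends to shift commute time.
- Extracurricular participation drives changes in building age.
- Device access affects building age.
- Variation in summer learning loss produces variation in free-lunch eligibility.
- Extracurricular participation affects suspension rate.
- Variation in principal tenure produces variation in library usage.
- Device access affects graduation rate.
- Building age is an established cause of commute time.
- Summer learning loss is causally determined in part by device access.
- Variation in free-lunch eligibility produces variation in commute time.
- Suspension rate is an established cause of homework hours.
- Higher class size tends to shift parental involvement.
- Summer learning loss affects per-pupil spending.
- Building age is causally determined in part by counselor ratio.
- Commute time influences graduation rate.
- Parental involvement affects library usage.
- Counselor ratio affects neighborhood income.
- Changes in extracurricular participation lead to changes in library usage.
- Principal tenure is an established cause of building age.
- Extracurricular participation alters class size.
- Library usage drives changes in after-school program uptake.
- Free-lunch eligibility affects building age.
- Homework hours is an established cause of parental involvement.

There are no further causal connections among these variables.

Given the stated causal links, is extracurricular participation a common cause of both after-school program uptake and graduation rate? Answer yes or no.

yes

Extracurricular participation has a causal path to after-school program uptake (extracurricular participation → library usage → after-school program uptake) and to graduation rate (extracurricular participation → building age → commute time → graduation rate), so it is a common cause of both — a confounder.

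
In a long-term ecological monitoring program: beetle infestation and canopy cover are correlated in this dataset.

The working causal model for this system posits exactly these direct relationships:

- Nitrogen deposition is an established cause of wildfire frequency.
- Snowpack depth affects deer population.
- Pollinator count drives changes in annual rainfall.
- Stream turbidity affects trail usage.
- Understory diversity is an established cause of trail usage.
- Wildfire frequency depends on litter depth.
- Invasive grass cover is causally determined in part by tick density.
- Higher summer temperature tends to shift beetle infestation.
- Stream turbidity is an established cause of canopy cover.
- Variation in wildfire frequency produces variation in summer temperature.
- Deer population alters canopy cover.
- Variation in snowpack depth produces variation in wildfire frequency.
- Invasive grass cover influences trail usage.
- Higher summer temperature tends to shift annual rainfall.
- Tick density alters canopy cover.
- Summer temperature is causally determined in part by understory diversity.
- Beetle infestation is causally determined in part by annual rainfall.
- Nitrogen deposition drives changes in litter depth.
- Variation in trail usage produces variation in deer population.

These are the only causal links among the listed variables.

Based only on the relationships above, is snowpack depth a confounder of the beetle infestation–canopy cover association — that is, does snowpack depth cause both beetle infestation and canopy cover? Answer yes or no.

Snowpack depth has a causal path to beetle infestation (snowpack depth → wildfire frequency → summer temperature → beetle infestation) and to canopy cover (snowpack depth → deer population → canopy cover), so it is a common cause of both — a confounder.

yes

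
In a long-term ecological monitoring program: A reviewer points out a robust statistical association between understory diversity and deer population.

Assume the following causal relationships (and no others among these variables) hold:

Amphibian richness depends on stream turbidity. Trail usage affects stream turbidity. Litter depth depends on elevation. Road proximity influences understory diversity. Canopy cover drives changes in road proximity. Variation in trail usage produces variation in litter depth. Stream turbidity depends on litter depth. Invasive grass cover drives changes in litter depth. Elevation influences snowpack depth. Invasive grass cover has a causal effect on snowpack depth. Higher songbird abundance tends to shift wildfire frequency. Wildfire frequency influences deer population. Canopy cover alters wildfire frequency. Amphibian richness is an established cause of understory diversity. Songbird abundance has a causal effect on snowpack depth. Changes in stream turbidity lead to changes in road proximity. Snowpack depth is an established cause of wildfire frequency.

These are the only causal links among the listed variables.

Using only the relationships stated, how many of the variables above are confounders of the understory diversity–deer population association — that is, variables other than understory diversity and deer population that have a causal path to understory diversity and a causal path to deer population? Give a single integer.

The common causes are: canopy cover (to understory diversity via canopy cover → road proximity → understory diversity; to deer population via canopy cover → wildfire frequency → deer population); elevation (to understory diversity via elevation → litter depth → stream turbidity → road proximity → understory diversity; to deer population via elevation → snowpack depth → wildfire frequency → deer population); invasive grass cover (to understory diversity via invasive grass cover → litter depth → stream turbidity → road proximity → understory diversity; to deer population via invasive grass cover → snowpack depth → wildfire frequency → deer population).
Every other variable lacks a causal path to at least one of understory diversity and deer population.

3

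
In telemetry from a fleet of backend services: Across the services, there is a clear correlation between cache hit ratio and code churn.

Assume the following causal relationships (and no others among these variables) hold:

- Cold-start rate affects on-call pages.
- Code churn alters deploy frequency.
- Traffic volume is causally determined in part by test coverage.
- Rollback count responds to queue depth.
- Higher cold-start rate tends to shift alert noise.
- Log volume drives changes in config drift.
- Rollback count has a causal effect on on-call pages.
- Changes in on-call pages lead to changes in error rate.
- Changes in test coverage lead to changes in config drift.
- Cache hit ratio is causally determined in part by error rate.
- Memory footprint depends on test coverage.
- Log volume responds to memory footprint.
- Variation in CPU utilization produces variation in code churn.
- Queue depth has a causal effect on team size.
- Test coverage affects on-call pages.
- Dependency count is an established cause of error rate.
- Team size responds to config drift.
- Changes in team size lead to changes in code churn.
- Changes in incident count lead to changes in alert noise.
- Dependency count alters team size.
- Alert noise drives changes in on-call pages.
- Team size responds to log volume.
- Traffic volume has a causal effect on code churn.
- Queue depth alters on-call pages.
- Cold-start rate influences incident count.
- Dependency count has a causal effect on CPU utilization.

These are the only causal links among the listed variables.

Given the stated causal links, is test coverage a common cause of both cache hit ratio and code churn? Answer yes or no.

yes

Test coverage has a causal path to cache hit ratio (test coverage → on-call pages → error rate → cache hit ratio) and to code churn (test coverage → traffic volume → code churn), so it is a common cause of both — a confounder.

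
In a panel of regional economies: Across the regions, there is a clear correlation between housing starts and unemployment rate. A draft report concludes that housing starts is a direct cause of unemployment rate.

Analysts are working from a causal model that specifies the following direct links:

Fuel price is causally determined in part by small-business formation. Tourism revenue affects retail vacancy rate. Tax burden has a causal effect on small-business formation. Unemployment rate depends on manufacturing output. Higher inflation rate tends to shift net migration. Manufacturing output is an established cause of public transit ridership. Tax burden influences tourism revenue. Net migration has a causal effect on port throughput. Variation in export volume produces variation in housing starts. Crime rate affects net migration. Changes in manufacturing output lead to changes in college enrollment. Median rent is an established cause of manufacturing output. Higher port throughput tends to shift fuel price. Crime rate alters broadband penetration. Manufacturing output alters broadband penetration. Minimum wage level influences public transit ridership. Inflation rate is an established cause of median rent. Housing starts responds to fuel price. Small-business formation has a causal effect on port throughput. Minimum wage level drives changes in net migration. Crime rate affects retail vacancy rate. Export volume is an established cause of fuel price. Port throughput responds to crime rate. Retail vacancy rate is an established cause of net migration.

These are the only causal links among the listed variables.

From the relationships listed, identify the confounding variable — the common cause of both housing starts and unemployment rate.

Inflation rate has a causal path to housing starts (inflation rate → net migration → port throughput → fuel price → housing starts) and a separate causal path to unemployment rate (inflation rate → median rent → manufacturing output → unemployment rate), so it is a common cause of both.
No stated relationship gives housing starts a causal route to unemployment rate, so the correlation is explained by the shared upstream cause rather than a direct effect.

inflation rate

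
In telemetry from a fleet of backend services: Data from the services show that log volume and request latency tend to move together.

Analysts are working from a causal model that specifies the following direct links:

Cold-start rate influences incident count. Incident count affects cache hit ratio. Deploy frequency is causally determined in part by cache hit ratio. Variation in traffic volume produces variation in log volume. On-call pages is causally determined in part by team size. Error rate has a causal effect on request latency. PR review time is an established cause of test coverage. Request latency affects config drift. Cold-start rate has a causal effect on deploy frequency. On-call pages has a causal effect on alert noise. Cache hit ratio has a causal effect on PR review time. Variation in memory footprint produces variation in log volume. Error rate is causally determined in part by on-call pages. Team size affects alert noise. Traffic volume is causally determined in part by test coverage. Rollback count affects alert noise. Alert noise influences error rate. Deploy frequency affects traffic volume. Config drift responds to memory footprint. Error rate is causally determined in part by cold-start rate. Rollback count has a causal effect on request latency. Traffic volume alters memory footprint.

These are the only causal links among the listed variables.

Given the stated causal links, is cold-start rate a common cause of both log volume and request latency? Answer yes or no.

Cold-start rate has a causal path to log volume (cold-start rate → deploy frequency → traffic volume → log volume) and to request latency (cold-start rate → error rate → request latency), so it is a common cause of both — a confounder.

yes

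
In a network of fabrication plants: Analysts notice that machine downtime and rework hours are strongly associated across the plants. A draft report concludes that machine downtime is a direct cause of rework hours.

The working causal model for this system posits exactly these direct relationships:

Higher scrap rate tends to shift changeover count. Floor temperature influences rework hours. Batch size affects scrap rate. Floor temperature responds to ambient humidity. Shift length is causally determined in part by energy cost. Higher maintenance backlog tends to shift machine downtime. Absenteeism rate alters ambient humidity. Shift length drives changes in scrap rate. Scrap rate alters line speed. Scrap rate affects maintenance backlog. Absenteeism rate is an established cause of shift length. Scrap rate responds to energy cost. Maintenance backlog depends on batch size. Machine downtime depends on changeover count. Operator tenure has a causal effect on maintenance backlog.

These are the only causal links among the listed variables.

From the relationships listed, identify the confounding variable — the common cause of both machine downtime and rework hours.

Absenteeism rate has a causal path to machine downtime (absenteeism rate → shift length → scrap rate → changeover count → machine downtime) and a separate causal path to rework hours (absenteeism rate → ambient humidity → floor temperature → rework hours), so it is a common cause of both.
No stated relationship gives machine downtime a causal route to rework hours, so the correlation is explained by the shared upstream cause rather than a direct effect.

absenteeism rate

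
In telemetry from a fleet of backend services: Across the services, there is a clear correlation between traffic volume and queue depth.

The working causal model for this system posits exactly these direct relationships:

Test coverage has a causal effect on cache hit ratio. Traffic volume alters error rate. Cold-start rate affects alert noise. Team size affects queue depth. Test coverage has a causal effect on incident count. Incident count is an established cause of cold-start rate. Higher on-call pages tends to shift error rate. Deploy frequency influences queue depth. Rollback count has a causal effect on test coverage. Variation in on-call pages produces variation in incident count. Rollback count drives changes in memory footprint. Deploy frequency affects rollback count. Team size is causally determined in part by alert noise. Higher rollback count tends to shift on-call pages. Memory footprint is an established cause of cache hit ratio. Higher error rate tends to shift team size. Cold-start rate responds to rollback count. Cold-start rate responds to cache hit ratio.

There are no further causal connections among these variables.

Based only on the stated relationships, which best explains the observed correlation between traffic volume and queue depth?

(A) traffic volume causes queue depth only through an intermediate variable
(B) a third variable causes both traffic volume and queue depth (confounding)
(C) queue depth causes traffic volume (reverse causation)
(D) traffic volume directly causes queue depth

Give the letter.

A

Traffic volume reaches queue depth through traffic volume → error rate → team size → queue depth — an indirect causal chain with no direct traffic volume → queue depth link. No variable causes both traffic volume and queue depth, so confounding is ruled out; the effect is mediated.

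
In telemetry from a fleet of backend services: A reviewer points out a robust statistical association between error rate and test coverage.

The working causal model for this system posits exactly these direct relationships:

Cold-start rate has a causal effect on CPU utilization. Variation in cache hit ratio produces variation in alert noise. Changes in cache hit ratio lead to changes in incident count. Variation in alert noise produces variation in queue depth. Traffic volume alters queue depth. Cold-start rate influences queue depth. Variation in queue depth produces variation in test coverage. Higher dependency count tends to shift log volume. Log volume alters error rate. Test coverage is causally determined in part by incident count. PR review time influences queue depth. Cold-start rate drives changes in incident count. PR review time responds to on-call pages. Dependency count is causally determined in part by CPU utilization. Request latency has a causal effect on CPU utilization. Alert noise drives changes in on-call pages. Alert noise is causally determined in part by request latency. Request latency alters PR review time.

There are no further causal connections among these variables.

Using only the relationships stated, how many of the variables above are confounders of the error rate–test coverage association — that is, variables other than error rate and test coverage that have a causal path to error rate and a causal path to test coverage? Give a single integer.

2

The common causes are: cold-start rate (to error rate via cold-start rate → CPU utilization → dependency count → log volume → error rate; to test coverage via cold-start rate → queue depth → test coverage); request latency (to error rate via request latency → CPU utilization → dependency count → log volume → error rate; to test coverage via request latency → PR review time → queue depth → test coverage).
Every other variable lacks a causal path to at least one of error rate and test coverage.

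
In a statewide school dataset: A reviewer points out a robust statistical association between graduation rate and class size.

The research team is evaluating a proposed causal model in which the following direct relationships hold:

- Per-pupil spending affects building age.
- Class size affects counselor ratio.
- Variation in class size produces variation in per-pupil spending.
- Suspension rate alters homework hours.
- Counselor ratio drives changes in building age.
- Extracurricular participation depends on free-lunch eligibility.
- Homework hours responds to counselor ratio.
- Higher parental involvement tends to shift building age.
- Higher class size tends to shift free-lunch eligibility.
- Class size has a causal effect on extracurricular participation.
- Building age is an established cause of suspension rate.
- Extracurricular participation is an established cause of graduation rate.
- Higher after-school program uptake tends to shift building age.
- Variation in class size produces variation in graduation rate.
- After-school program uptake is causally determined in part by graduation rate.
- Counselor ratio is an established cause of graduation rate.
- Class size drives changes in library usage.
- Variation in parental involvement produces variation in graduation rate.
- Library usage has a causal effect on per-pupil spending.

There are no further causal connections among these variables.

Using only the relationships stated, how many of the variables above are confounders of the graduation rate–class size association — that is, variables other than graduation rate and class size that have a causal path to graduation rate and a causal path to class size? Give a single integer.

No listed variable has a causal path to both graduation rate and class size, so there are no common causes.

0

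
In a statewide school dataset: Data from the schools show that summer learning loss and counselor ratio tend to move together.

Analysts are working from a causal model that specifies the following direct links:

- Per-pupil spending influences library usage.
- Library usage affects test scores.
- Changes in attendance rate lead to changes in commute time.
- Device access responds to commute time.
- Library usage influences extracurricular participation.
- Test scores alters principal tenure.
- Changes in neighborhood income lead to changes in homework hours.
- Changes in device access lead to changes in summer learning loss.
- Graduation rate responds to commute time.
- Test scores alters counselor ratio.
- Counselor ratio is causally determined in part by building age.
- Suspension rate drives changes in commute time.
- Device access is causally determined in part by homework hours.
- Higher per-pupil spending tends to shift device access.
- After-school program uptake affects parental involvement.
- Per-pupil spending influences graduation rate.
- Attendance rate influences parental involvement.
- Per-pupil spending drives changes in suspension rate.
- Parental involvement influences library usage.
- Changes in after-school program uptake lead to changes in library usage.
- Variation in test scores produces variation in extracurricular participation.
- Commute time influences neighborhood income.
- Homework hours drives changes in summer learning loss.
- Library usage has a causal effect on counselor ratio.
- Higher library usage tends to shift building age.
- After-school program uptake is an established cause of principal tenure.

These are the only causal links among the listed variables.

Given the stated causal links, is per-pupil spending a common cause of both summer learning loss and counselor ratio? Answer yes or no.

yes

Per-pupil spending has a causal path to summer learning loss (per-pupil spending → device access → summer learning loss) and to counselor ratio (per-pupil spending → library usage → counselor ratio), so it is a common cause of both — a confounder.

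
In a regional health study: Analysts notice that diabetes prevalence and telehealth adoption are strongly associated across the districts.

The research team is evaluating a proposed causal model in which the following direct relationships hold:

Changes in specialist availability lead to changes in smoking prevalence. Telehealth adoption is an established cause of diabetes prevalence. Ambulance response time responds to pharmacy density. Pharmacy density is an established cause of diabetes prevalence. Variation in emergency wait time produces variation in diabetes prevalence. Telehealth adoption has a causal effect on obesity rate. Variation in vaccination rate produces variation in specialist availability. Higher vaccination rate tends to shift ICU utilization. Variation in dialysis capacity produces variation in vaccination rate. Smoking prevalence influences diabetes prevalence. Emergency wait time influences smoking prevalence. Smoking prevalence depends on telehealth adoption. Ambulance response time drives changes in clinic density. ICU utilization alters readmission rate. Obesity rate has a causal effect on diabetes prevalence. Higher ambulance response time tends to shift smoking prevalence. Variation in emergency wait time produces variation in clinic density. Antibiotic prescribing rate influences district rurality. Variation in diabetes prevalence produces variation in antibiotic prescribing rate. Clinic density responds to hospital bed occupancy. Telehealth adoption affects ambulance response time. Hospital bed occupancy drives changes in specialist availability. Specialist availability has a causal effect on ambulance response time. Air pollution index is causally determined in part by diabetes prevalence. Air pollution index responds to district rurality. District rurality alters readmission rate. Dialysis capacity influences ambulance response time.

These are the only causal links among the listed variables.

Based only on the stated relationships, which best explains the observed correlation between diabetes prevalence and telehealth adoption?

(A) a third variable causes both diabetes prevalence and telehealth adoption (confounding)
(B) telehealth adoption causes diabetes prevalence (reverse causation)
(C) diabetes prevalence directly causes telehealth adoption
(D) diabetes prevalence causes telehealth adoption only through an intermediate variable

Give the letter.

The stated link runs telehealth adoption → diabetes prevalence; diabetes prevalence has no causal path to telehealth adoption. No variable causes both, so confounding is ruled out. The correlation reflects reverse causation.

B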